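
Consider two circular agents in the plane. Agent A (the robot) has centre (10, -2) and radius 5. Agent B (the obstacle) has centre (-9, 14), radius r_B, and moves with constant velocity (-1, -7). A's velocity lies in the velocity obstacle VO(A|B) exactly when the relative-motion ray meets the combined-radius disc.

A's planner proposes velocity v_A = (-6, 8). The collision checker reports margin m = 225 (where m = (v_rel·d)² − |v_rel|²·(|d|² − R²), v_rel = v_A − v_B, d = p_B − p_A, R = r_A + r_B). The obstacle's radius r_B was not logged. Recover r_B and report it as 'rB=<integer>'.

m = 225
d = (-19, 16);  v_rel = (-5, 15),  |v_rel|² = 250
v_rel×d = (-5)·(16) − (15)·(-19) = 205
since m = R²·250 − 205²:  R² = (42025 + 225) / 250 = 169
R = √169 = 13  ⇒  r_B = 13 − 5 = 8

rB=8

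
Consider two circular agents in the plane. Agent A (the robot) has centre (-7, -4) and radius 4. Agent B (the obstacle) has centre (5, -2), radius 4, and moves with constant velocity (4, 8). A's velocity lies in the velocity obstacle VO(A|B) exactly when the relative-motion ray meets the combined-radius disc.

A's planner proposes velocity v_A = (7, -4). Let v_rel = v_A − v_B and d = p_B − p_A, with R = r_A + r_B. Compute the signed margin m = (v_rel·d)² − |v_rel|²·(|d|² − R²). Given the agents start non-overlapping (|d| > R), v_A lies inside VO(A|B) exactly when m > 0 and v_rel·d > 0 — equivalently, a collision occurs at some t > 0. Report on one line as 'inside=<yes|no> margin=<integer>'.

d = (12, 2),  |d|² = 148;  R = 4+4 = 8,  c = 148−8² = 84
v_rel = (3, -12),  |v_rel|² = 153;  v_rel·d = (3)·(12) + (-12)·(2) = 12
153·t² − 24·t + 84 = 0  ⇒  m = 12² − 153·84 = -12708
m = -12708 < 0,  v_rel·d = 12 > 0  ⇒  outside

inside=no margin=-12708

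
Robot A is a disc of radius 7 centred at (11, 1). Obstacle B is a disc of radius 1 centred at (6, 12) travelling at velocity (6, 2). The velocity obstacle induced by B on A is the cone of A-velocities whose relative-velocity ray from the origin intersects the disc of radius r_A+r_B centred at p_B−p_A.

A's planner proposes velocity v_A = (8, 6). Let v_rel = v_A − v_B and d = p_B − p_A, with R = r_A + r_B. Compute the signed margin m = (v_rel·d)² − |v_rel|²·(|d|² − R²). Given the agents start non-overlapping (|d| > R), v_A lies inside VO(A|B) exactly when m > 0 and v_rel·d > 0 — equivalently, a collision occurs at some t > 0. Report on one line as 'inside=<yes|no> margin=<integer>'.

d = (-5, 11),  |d|² = 146;  R = 7+1 = 8,  c = 146−8² = 82
v_rel = (2, 4),  |v_rel|² = 20;  v_rel·d = (2)·(-5) + (4)·(11) = 34
20·t² − 68·t + 82 = 0  ⇒  m = 34² − 20·82 = -484
m = -484 < 0,  v_rel·d = 34 > 0  ⇒  outside

inside=no margin=-484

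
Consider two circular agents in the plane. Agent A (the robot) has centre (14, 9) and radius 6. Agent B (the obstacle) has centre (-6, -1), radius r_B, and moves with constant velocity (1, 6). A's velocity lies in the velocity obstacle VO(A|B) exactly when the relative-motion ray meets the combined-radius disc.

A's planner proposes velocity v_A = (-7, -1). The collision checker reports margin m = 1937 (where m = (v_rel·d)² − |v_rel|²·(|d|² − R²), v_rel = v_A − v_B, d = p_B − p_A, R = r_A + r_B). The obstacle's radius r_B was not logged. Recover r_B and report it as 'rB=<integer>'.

m = 1937
d = (-20, -10);  v_rel = (-8, -7),  |v_rel|² = 113
v_rel×d = (-8)·(-10) − (-7)·(-20) = -60
since m = R²·113 − (-60)²:  R² = (3600 + 1937) / 113 = 49
R = √49 = 7  ⇒  r_B = 7 − 6 = 1

rB=1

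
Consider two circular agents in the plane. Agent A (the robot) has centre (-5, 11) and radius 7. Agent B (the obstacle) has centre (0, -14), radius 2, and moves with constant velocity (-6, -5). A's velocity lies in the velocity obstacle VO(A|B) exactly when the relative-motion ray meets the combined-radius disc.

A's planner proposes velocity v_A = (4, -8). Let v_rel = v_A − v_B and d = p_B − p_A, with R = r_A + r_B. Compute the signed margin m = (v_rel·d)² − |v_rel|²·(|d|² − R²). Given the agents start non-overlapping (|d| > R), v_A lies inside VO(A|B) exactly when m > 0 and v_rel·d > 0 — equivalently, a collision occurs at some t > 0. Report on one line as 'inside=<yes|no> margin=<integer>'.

d = (5, -25),  |d|² = 650;  R = 7+2 = 9,  c = 650−9² = 569
v_rel = (10, -3),  |v_rel|² = 109;  v_rel·d = (10)·(5) + (-3)·(-25) = 125
109·t² − 250·t + 569 = 0  ⇒  m = 125² − 109·569 = -46396
m = -46396 < 0,  v_rel·d = 125 > 0  ⇒  outside

inside=no margin=-46396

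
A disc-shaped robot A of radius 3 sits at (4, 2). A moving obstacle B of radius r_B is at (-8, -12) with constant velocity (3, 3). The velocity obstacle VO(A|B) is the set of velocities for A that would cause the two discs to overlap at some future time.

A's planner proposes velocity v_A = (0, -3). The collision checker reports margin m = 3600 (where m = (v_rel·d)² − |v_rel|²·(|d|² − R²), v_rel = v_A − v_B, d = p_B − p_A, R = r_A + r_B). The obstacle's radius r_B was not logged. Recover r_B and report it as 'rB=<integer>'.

m = 3600
d = (-12, -14);  v_rel = (-3, -6),  |v_rel|² = 45
v_rel×d = (-3)·(-14) − (-6)·(-12) = -30
since m = R²·45 − (-30)²:  R² = (900 + 3600) / 45 = 100
R = √100 = 10  ⇒  r_B = 10 − 3 = 7

rB=7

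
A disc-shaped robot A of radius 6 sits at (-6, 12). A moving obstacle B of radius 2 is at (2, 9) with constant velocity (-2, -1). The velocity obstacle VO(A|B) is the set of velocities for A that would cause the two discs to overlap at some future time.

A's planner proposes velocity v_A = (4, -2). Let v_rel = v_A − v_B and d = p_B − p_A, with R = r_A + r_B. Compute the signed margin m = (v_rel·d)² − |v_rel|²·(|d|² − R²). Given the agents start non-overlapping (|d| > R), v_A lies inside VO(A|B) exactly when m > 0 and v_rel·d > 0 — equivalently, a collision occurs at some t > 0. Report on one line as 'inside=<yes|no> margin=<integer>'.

d = (8, -3),  |d|² = 73;  R = 6+2 = 8,  c = 73−8² = 9
v_rel = (6, -1),  |v_rel|² = 37;  v_rel·d = (6)·(8) + (-1)·(-3) = 51
37·t² − 102·t + 9 = 0  ⇒  m = 51² − 37·9 = 2268
m = 2268 > 0,  v_rel·d = 51 > 0  ⇒  inside

inside=yes margin=2268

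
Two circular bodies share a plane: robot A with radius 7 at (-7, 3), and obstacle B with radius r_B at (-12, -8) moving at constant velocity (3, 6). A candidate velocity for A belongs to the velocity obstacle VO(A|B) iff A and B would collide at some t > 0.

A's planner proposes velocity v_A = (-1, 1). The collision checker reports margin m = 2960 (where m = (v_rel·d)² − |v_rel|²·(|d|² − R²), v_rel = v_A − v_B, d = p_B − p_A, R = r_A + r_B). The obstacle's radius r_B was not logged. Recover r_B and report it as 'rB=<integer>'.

m = 2960
d = (-5, -11);  v_rel = (-4, -5),  |v_rel|² = 41
v_rel×d = (-4)·(-11) − (-5)·(-5) = 19
since m = R²·41 − 19²:  R² = (361 + 2960) / 41 = 81
R = √81 = 9  ⇒  r_B = 9 − 7 = 2

rB=2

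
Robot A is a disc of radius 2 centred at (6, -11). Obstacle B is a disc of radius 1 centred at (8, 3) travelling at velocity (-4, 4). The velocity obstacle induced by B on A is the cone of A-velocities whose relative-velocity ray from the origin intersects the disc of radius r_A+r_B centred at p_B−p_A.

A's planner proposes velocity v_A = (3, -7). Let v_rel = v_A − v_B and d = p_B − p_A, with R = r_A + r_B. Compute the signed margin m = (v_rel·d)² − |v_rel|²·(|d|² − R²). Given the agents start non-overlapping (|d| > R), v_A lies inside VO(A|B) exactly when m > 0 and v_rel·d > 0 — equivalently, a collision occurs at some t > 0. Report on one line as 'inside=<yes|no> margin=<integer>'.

d = (2, 14),  |d|² = 200;  R = 2+1 = 3,  c = 200−3² = 191
v_rel = (7, -11),  |v_rel|² = 170;  v_rel·d = (7)·(2) + (-11)·(14) = -140
170·t² + 280·t + 191 = 0  ⇒  m = (-140)² − 170·191 = -12870
m = -12870 < 0,  v_rel·d = -140 < 0  ⇒  outside

inside=no margin=-12870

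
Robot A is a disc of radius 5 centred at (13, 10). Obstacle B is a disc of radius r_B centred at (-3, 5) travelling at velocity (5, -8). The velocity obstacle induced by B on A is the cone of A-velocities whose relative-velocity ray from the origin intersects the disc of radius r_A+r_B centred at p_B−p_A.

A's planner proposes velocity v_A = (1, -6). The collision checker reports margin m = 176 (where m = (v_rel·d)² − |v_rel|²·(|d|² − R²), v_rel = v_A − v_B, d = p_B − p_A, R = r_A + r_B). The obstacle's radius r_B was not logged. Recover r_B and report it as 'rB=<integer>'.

m = 176
d = (-16, -5);  v_rel = (-4, 2),  |v_rel|² = 20
v_rel×d = (-4)·(-5) − (2)·(-16) = 52
since m = R²·20 − 52²:  R² = (2704 + 176) / 20 = 144
R = √144 = 12  ⇒  r_B = 12 − 5 = 7

rB=7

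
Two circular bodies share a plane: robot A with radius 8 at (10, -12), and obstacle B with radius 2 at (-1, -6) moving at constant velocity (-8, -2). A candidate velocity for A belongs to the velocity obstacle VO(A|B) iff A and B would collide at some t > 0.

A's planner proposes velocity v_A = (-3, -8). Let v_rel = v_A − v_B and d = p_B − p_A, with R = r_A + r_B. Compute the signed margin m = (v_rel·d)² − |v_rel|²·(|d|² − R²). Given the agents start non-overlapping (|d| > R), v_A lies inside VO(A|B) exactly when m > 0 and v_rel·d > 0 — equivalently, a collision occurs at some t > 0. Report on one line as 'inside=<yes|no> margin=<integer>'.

d = (-11, 6),  |d|² = 157;  R = 8+2 = 10,  c = 157−10² = 57
v_rel = (5, -6),  |v_rel|² = 61;  v_rel·d = (5)·(-11) + (-6)·(6) = -91
61·t² + 182·t + 57 = 0  ⇒  m = (-91)² − 61·57 = 4804
m = 4804 > 0,  v_rel·d = -91 < 0  ⇒  outside

inside=no margin=4804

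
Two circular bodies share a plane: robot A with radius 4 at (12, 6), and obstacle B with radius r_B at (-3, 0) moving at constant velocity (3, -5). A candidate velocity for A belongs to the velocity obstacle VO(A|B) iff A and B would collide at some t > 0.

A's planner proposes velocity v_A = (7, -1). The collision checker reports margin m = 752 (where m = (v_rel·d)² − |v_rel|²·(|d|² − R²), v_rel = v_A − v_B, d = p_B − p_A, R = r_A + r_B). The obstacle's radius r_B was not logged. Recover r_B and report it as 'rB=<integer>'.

m = 752
d = (-15, -6);  v_rel = (4, 4),  |v_rel|² = 32
v_rel×d = (4)·(-6) − (4)·(-15) = 36
since m = R²·32 − 36²:  R² = (1296 + 752) / 32 = 64
R = √64 = 8  ⇒  r_B = 8 − 4 = 4

rB=4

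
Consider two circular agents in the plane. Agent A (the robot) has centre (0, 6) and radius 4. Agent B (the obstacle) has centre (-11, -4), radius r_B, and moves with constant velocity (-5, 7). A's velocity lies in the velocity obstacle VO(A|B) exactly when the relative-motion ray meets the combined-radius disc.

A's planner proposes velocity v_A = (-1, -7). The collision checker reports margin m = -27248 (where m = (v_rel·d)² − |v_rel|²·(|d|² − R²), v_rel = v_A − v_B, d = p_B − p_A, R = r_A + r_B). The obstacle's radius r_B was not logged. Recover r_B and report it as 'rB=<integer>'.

m = -27248
d = (-11, -10);  v_rel = (4, -14),  |v_rel|² = 212
v_rel×d = (4)·(-10) − (-14)·(-11) = -194
since m = R²·212 − (-194)²:  R² = (37636 + -27248) / 212 = 49
R = √49 = 7  ⇒  r_B = 7 − 4 = 3

rB=3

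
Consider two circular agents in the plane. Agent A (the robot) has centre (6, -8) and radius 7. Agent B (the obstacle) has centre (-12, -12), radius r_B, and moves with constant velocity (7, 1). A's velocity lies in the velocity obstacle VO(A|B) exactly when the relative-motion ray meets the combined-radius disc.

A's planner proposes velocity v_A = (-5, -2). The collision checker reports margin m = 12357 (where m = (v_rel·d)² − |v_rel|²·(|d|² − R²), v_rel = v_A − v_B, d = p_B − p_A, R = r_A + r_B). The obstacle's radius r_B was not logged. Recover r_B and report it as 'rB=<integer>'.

m = 12357
d = (-18, -4);  v_rel = (-12, -3),  |v_rel|² = 153
v_rel×d = (-12)·(-4) − (-3)·(-18) = -6
since m = R²·153 − (-6)²:  R² = (36 + 12357) / 153 = 81
R = √81 = 9  ⇒  r_B = 9 − 7 = 2

rB=2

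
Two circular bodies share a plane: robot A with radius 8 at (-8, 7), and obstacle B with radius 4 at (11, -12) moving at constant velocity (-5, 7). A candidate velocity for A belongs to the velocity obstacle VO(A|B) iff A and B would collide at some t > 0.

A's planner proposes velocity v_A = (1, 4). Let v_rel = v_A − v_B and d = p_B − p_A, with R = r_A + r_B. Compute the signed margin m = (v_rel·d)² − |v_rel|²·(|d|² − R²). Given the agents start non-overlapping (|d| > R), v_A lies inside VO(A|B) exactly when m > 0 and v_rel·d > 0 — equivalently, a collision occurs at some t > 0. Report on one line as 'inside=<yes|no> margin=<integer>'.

d = (19, -19),  |d|² = 722;  R = 8+4 = 12,  c = 722−12² = 578
v_rel = (6, -3),  |v_rel|² = 45;  v_rel·d = (6)·(19) + (-3)·(-19) = 171
45·t² − 342·t + 578 = 0  ⇒  m = 171² − 45·578 = 3231
m = 3231 > 0,  v_rel·d = 171 > 0  ⇒  inside

inside=yes margin=3231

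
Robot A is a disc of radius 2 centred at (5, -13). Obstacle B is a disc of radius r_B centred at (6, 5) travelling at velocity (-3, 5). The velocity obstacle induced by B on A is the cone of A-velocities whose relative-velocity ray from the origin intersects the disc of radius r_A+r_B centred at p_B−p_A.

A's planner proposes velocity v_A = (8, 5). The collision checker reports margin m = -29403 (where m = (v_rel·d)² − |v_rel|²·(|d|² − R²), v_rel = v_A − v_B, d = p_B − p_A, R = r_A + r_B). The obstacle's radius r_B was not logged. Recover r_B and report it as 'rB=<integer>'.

m = -29403
d = (1, 18);  v_rel = (11, 0),  |v_rel|² = 121
v_rel×d = (11)·(18) − (0)·(1) = 198
since m = R²·121 − 198²:  R² = (39204 + -29403) / 121 = 81
R = √81 = 9  ⇒  r_B = 9 − 2 = 7

rB=7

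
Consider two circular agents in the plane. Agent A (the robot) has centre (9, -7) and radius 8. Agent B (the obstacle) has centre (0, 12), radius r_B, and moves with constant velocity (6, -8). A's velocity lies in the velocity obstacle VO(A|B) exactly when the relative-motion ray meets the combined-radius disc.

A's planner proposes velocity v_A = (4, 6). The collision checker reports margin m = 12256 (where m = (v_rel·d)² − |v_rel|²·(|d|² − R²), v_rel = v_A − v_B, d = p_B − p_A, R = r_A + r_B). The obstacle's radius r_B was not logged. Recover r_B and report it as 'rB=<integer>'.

m = 12256
d = (-9, 19);  v_rel = (-2, 14),  |v_rel|² = 200
v_rel×d = (-2)·(19) − (14)·(-9) = 88
since m = R²·200 − 88²:  R² = (7744 + 12256) / 200 = 100
R = √100 = 10  ⇒  r_B = 10 − 8 = 2

rB=2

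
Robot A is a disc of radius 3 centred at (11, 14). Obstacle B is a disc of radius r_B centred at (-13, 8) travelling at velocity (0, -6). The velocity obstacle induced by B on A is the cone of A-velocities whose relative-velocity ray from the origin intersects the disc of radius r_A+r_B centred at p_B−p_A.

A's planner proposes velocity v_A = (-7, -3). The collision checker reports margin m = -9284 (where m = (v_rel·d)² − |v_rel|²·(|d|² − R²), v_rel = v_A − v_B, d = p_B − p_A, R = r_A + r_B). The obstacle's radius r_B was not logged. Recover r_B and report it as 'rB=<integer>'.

m = -9284
d = (-24, -6);  v_rel = (-7, 3),  |v_rel|² = 58
v_rel×d = (-7)·(-6) − (3)·(-24) = 114
since m = R²·58 − 114²:  R² = (12996 + -9284) / 58 = 64
R = √64 = 8  ⇒  r_B = 8 − 3 = 5

rB=5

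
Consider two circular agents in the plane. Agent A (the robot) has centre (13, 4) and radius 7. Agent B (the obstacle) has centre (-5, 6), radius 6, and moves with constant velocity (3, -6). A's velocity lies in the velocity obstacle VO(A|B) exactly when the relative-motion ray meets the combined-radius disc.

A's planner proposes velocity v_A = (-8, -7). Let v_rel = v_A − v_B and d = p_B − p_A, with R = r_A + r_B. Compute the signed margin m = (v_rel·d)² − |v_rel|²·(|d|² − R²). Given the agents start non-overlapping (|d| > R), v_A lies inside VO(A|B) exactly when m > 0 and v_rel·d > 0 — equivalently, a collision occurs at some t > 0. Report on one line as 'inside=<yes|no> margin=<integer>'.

d = (-18, 2),  |d|² = 328;  R = 7+6 = 13,  c = 328−13² = 159
v_rel = (-11, -1),  |v_rel|² = 122;  v_rel·d = (-11)·(-18) + (-1)·(2) = 196
122·t² − 392·t + 159 = 0  ⇒  m = 196² − 122·159 = 19018
m = 19018 > 0,  v_rel·d = 196 > 0  ⇒  inside

inside=yes margin=19018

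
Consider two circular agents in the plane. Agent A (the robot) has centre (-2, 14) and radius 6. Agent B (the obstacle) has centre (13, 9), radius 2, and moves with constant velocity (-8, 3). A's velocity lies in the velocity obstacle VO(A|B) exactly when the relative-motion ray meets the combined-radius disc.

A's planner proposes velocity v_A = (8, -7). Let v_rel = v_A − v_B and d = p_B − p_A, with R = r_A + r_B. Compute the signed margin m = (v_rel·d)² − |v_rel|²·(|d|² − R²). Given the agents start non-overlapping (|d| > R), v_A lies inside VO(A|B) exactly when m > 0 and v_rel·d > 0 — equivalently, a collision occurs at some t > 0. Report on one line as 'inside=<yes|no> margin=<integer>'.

d = (15, -5),  |d|² = 250;  R = 6+2 = 8,  c = 250−8² = 186
v_rel = (16, -10),  |v_rel|² = 356;  v_rel·d = (16)·(15) + (-10)·(-5) = 290
356·t² − 580·t + 186 = 0  ⇒  m = 290² − 356·186 = 17884
m = 17884 > 0,  v_rel·d = 290 > 0  ⇒  inside

inside=yes margin=17884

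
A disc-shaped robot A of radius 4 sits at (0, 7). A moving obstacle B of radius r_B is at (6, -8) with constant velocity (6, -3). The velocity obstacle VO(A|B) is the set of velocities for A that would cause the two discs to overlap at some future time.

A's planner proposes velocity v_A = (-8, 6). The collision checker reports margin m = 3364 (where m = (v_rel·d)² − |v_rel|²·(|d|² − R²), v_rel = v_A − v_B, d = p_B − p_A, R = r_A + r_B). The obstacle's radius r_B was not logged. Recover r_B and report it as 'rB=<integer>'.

m = 3364
d = (6, -15);  v_rel = (-14, 9),  |v_rel|² = 277
v_rel×d = (-14)·(-15) − (9)·(6) = 156
since m = R²·277 − 156²:  R² = (24336 + 3364) / 277 = 100
R = √100 = 10  ⇒  r_B = 10 − 4 = 6

rB=6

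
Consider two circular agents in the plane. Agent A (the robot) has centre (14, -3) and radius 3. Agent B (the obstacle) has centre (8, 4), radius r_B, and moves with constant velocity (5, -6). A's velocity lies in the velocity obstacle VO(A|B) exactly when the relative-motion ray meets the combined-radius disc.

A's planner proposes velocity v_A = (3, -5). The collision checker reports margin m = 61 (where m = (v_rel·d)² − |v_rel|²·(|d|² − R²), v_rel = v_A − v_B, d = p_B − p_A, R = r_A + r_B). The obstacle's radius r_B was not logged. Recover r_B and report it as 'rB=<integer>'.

m = 61
d = (-6, 7);  v_rel = (-2, 1),  |v_rel|² = 5
v_rel×d = (-2)·(7) − (1)·(-6) = -8
since m = R²·5 − (-8)²:  R² = (64 + 61) / 5 = 25
R = √25 = 5  ⇒  r_B = 5 − 3 = 2

rB=2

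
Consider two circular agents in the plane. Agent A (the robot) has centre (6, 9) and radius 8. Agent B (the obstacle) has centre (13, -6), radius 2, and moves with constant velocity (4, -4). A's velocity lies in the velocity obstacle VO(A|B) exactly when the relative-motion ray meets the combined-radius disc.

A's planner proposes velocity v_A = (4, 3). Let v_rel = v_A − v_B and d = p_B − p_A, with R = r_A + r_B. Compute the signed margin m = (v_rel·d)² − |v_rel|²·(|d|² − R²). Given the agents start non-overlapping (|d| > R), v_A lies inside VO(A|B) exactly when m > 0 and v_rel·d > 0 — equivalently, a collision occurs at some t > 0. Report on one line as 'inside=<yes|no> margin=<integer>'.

d = (7, -15),  |d|² = 274;  R = 8+2 = 10,  c = 274−10² = 174
v_rel = (0, 7),  |v_rel|² = 49;  v_rel·d = (0)·(7) + (7)·(-15) = -105
49·t² + 210·t + 174 = 0  ⇒  m = (-105)² − 49·174 = 2499
m = 2499 > 0,  v_rel·d = -105 < 0  ⇒  outside

inside=no margin=2499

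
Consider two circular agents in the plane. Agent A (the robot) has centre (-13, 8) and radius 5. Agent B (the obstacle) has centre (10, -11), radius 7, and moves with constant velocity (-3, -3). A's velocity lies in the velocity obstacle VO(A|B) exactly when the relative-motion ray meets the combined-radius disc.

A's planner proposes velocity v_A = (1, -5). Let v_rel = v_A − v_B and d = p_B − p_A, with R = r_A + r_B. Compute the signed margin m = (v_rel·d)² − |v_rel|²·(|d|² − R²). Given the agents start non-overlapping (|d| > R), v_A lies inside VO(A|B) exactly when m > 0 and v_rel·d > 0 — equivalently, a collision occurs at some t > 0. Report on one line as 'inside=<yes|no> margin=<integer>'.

d = (23, -19),  |d|² = 890;  R = 5+7 = 12,  c = 890−12² = 746
v_rel = (4, -2),  |v_rel|² = 20;  v_rel·d = (4)·(23) + (-2)·(-19) = 130
20·t² − 260·t + 746 = 0  ⇒  m = 130² − 20·746 = 1980
m = 1980 > 0,  v_rel·d = 130 > 0  ⇒  inside

inside=yes margin=1980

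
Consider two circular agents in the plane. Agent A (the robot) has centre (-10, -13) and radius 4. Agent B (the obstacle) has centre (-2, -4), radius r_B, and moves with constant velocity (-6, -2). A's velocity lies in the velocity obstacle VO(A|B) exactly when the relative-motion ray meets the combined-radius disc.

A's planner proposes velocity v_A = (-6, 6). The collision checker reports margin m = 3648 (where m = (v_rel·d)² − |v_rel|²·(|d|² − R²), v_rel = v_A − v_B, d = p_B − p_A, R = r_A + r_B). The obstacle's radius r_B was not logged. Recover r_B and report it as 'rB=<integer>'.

m = 3648
d = (8, 9);  v_rel = (0, 8),  |v_rel|² = 64
v_rel×d = (0)·(9) − (8)·(8) = -64
since m = R²·64 − (-64)²:  R² = (4096 + 3648) / 64 = 121
R = √121 = 11  ⇒  r_B = 11 − 4 = 7

rB=7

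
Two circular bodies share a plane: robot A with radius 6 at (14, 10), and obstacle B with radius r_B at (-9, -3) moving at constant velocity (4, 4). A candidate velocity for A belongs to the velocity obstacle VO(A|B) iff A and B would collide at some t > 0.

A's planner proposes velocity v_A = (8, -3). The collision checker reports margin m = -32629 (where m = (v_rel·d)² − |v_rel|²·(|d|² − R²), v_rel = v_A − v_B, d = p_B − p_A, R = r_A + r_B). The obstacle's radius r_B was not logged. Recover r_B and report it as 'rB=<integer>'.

m = -32629
d = (-23, -13);  v_rel = (4, -7),  |v_rel|² = 65
v_rel×d = (4)·(-13) − (-7)·(-23) = -213
since m = R²·65 − (-213)²:  R² = (45369 + -32629) / 65 = 196
R = √196 = 14  ⇒  r_B = 14 − 6 = 8

rB=8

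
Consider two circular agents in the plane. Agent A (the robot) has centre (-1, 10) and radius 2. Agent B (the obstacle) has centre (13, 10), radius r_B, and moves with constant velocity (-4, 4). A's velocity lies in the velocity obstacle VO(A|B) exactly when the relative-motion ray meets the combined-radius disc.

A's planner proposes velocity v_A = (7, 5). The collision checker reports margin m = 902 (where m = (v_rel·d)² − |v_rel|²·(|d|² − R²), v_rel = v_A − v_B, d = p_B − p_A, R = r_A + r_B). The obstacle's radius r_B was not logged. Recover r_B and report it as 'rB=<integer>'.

m = 902
d = (14, 0);  v_rel = (11, 1),  |v_rel|² = 122
v_rel×d = (11)·(0) − (1)·(14) = -14
since m = R²·122 − (-14)²:  R² = (196 + 902) / 122 = 9
R = √9 = 3  ⇒  r_B = 3 − 2 = 1

rB=1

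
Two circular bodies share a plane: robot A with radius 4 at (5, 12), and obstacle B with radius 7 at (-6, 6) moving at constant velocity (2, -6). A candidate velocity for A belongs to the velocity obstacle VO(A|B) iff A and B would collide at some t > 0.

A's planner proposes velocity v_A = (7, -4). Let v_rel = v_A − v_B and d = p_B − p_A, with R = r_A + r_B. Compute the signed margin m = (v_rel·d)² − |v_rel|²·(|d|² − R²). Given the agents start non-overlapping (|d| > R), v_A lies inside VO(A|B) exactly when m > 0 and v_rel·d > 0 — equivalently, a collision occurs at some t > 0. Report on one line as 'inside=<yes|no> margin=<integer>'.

d = (-11, -6),  |d|² = 157;  R = 4+7 = 11,  c = 157−11² = 36
v_rel = (5, 2),  |v_rel|² = 29;  v_rel·d = (5)·(-11) + (2)·(-6) = -67
29·t² + 134·t + 36 = 0  ⇒  m = (-67)² − 29·36 = 3445
m = 3445 > 0,  v_rel·d = -67 < 0  ⇒  outside

inside=no margin=3445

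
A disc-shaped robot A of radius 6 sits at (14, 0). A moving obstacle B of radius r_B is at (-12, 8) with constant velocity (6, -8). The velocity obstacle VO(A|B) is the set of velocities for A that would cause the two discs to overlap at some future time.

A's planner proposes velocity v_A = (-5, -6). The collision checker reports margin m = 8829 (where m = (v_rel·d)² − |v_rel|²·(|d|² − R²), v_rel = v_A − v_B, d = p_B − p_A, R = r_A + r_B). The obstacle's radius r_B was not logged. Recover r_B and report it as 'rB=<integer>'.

m = 8829
d = (-26, 8);  v_rel = (-11, 2),  |v_rel|² = 125
v_rel×d = (-11)·(8) − (2)·(-26) = -36
since m = R²·125 − (-36)²:  R² = (1296 + 8829) / 125 = 81
R = √81 = 9  ⇒  r_B = 9 − 6 = 3

rB=3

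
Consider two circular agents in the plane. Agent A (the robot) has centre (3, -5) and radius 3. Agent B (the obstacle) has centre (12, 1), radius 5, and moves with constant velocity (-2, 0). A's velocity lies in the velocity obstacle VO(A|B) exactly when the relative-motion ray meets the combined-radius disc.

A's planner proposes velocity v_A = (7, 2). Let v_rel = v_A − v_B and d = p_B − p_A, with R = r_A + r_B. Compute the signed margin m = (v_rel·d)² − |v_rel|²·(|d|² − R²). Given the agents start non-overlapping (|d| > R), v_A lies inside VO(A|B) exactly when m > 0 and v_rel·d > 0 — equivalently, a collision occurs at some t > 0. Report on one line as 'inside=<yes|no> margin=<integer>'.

d = (9, 6),  |d|² = 117;  R = 3+5 = 8,  c = 117−8² = 53
v_rel = (9, 2),  |v_rel|² = 85;  v_rel·d = (9)·(9) + (2)·(6) = 93
85·t² − 186·t + 53 = 0  ⇒  m = 93² − 85·53 = 4144
m = 4144 > 0,  v_rel·d = 93 > 0  ⇒  inside

inside=yes margin=4144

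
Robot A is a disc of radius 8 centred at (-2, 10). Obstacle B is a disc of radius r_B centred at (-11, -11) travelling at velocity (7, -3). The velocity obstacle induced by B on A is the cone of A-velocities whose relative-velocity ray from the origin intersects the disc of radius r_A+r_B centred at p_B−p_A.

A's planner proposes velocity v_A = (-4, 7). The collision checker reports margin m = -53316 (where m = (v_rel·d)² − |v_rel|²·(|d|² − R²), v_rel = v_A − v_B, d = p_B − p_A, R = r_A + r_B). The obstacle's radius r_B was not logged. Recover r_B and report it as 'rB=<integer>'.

m = -53316
d = (-9, -21);  v_rel = (-11, 10),  |v_rel|² = 221
v_rel×d = (-11)·(-21) − (10)·(-9) = 321
since m = R²·221 − 321²:  R² = (103041 + -53316) / 221 = 225
R = √225 = 15  ⇒  r_B = 15 − 8 = 7

rB=7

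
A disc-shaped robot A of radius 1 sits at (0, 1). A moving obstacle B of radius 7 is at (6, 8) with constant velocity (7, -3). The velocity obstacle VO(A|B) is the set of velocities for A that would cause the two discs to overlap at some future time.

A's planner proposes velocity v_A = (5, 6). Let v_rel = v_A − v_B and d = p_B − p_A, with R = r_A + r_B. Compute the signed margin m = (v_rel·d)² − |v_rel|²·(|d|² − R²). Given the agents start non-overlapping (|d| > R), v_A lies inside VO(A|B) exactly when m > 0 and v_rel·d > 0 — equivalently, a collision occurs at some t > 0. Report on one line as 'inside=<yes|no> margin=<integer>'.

d = (6, 7),  |d|² = 85;  R = 1+7 = 8,  c = 85−8² = 21
v_rel = (-2, 9),  |v_rel|² = 85;  v_rel·d = (-2)·(6) + (9)·(7) = 51
85·t² − 102·t + 21 = 0  ⇒  m = 51² − 85·21 = 816
m = 816 > 0,  v_rel·d = 51 > 0  ⇒  inside

inside=yes margin=816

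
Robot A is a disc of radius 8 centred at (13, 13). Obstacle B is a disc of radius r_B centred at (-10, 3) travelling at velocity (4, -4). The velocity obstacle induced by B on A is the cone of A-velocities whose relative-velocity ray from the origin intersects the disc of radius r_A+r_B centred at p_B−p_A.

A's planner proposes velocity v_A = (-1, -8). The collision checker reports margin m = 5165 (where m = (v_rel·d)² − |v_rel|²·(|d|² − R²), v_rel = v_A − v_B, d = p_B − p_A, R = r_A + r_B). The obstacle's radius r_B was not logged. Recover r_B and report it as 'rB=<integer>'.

m = 5165
d = (-23, -10);  v_rel = (-5, -4),  |v_rel|² = 41
v_rel×d = (-5)·(-10) − (-4)·(-23) = -42
since m = R²·41 − (-42)²:  R² = (1764 + 5165) / 41 = 169
R = √169 = 13  ⇒  r_B = 13 − 8 = 5

rB=5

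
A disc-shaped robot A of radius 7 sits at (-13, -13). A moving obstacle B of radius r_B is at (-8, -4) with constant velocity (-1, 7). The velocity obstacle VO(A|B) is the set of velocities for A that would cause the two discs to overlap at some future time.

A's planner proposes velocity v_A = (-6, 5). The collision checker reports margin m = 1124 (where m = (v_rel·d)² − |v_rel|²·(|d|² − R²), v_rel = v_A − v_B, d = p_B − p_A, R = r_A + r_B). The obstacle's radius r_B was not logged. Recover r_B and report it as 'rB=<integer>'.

m = 1124
d = (5, 9);  v_rel = (-5, -2),  |v_rel|² = 29
v_rel×d = (-5)·(9) − (-2)·(5) = -35
since m = R²·29 − (-35)²:  R² = (1225 + 1124) / 29 = 81
R = √81 = 9  ⇒  r_B = 9 − 7 = 2

rB=2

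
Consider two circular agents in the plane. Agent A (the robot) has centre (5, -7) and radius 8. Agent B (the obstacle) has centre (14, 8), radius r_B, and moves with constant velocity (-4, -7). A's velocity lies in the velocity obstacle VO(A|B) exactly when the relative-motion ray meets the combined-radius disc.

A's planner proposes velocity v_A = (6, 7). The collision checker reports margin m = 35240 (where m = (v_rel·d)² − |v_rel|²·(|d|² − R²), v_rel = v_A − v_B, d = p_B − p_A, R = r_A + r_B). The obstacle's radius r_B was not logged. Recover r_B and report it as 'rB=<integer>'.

m = 35240
d = (9, 15);  v_rel = (10, 14),  |v_rel|² = 296
v_rel×d = (10)·(15) − (14)·(9) = 24
since m = R²·296 − 24²:  R² = (576 + 35240) / 296 = 121
R = √121 = 11  ⇒  r_B = 11 − 8 = 3

rB=3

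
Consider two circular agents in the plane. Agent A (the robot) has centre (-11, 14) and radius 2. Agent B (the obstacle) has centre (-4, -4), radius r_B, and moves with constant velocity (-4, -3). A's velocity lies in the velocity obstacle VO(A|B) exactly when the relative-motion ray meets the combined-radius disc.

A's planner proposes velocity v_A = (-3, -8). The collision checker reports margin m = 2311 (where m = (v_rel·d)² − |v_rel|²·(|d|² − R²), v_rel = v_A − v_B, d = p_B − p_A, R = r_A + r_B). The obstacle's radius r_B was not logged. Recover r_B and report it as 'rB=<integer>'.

m = 2311
d = (7, -18);  v_rel = (1, -5),  |v_rel|² = 26
v_rel×d = (1)·(-18) − (-5)·(7) = 17
since m = R²·26 − 17²:  R² = (289 + 2311) / 26 = 100
R = √100 = 10  ⇒  r_B = 10 − 2 = 8

rB=8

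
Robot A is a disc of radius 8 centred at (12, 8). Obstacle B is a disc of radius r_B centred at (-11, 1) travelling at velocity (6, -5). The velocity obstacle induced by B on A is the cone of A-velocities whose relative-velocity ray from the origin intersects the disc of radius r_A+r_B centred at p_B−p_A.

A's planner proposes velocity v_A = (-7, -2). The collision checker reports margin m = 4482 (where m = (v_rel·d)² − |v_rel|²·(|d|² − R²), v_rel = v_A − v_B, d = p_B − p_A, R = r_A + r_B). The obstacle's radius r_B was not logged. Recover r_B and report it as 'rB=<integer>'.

m = 4482
d = (-23, -7);  v_rel = (-13, 3),  |v_rel|² = 178
v_rel×d = (-13)·(-7) − (3)·(-23) = 160
since m = R²·178 − 160²:  R² = (25600 + 4482) / 178 = 169
R = √169 = 13  ⇒  r_B = 13 − 8 = 5

rB=5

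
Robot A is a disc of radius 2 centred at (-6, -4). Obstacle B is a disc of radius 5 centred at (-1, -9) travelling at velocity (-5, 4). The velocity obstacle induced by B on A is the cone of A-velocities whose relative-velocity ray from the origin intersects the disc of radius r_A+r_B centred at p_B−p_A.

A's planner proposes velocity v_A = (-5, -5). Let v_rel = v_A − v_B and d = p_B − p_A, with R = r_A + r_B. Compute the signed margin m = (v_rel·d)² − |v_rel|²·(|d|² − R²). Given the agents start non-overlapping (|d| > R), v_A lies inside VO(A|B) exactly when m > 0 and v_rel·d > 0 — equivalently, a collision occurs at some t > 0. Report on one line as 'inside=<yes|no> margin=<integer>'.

d = (5, -5),  |d|² = 50;  R = 2+5 = 7,  c = 50−7² = 1
v_rel = (0, -9),  |v_rel|² = 81;  v_rel·d = (0)·(5) + (-9)·(-5) = 45
81·t² − 90·t + 1 = 0  ⇒  m = 45² − 81·1 = 1944
m = 1944 > 0,  v_rel·d = 45 > 0  ⇒  inside

inside=yes margin=1944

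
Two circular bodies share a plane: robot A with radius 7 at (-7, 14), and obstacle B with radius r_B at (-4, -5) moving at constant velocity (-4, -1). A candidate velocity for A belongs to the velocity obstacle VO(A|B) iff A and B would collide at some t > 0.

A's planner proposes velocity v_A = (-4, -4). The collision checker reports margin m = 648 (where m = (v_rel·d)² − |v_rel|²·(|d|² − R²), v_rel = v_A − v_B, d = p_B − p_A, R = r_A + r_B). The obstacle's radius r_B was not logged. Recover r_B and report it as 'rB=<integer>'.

m = 648
d = (3, -19);  v_rel = (0, -3),  |v_rel|² = 9
v_rel×d = (0)·(-19) − (-3)·(3) = 9
since m = R²·9 − 9²:  R² = (81 + 648) / 9 = 81
R = √81 = 9  ⇒  r_B = 9 − 7 = 2

rB=2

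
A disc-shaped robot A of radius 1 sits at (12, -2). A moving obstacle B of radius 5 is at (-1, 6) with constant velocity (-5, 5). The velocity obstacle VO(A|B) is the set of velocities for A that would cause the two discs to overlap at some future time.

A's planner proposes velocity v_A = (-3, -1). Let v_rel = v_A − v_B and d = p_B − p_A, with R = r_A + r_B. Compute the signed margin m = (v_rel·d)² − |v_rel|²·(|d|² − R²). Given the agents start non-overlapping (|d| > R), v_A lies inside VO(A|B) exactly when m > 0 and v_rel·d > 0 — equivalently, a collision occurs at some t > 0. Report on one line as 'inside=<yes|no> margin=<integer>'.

d = (-13, 8),  |d|² = 233;  R = 1+5 = 6,  c = 233−6² = 197
v_rel = (2, -6),  |v_rel|² = 40;  v_rel·d = (2)·(-13) + (-6)·(8) = -74
40·t² + 148·t + 197 = 0  ⇒  m = (-74)² − 40·197 = -2404
m = -2404 < 0,  v_rel·d = -74 < 0  ⇒  outside

inside=no margin=-2404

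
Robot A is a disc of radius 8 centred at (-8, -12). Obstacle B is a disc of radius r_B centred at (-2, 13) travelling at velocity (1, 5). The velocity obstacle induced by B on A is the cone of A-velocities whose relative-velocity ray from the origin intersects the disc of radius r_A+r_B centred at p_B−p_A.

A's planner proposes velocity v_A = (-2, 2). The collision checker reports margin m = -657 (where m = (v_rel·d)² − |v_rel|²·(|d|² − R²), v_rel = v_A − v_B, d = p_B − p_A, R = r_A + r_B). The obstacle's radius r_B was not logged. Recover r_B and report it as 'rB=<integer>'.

m = -657
d = (6, 25);  v_rel = (-3, -3),  |v_rel|² = 18
v_rel×d = (-3)·(25) − (-3)·(6) = -57
since m = R²·18 − (-57)²:  R² = (3249 + -657) / 18 = 144
R = √144 = 12  ⇒  r_B = 12 − 8 = 4

rB=4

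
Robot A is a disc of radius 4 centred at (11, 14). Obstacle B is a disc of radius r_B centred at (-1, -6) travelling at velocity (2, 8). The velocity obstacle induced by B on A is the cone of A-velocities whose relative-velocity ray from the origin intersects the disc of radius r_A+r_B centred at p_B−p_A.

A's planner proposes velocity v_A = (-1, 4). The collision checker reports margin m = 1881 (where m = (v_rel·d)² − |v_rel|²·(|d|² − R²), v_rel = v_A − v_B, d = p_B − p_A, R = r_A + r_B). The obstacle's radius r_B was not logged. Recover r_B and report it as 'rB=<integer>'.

m = 1881
d = (-12, -20);  v_rel = (-3, -4),  |v_rel|² = 25
v_rel×d = (-3)·(-20) − (-4)·(-12) = 12
since m = R²·25 − 12²:  R² = (144 + 1881) / 25 = 81
R = √81 = 9  ⇒  r_B = 9 − 4 = 5

rB=5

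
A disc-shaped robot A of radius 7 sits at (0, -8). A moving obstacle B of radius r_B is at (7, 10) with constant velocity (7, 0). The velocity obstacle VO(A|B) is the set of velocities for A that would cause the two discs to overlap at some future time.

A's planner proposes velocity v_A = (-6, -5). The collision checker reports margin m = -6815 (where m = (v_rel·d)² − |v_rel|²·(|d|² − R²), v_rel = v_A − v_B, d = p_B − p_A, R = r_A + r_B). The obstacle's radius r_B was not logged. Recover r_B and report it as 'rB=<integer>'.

m = -6815
d = (7, 18);  v_rel = (-13, -5),  |v_rel|² = 194
v_rel×d = (-13)·(18) − (-5)·(7) = -199
since m = R²·194 − (-199)²:  R² = (39601 + -6815) / 194 = 169
R = √169 = 13  ⇒  r_B = 13 − 7 = 6

rB=6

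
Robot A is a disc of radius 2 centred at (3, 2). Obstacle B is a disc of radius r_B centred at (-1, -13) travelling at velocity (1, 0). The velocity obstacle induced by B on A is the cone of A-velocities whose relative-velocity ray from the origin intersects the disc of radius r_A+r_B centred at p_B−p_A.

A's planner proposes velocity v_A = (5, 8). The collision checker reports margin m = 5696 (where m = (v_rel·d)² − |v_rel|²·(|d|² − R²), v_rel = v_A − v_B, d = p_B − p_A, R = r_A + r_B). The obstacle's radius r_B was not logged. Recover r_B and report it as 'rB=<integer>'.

m = 5696
d = (-4, -15);  v_rel = (4, 8),  |v_rel|² = 80
v_rel×d = (4)·(-15) − (8)·(-4) = -28
since m = R²·80 − (-28)²:  R² = (784 + 5696) / 80 = 81
R = √81 = 9  ⇒  r_B = 9 − 2 = 7

rB=7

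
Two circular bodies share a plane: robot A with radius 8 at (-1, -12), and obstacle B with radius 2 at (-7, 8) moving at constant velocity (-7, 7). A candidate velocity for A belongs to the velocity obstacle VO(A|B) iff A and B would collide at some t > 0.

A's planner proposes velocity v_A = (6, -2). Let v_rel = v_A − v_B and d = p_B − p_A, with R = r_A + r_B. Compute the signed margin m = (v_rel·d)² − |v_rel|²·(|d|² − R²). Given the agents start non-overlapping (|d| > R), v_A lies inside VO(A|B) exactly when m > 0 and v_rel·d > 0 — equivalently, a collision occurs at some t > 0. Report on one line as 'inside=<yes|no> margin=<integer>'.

d = (-6, 20),  |d|² = 436;  R = 8+2 = 10,  c = 436−10² = 336
v_rel = (13, -9),  |v_rel|² = 250;  v_rel·d = (13)·(-6) + (-9)·(20) = -258
250·t² + 516·t + 336 = 0  ⇒  m = (-258)² − 250·336 = -17436
m = -17436 < 0,  v_rel·d = -258 < 0  ⇒  outside

inside=no margin=-17436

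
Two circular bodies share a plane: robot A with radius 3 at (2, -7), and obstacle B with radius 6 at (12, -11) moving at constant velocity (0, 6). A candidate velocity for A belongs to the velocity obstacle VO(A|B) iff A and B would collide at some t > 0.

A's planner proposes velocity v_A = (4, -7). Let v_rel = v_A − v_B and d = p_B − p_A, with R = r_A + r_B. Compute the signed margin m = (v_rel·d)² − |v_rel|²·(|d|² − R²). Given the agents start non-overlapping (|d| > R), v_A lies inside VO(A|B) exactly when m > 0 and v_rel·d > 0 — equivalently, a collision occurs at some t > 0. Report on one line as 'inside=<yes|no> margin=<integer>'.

d = (10, -4),  |d|² = 116;  R = 3+6 = 9,  c = 116−9² = 35
v_rel = (4, -13),  |v_rel|² = 185;  v_rel·d = (4)·(10) + (-13)·(-4) = 92
185·t² − 184·t + 35 = 0  ⇒  m = 92² − 185·35 = 1989
m = 1989 > 0,  v_rel·d = 92 > 0  ⇒  inside

inside=yes margin=1989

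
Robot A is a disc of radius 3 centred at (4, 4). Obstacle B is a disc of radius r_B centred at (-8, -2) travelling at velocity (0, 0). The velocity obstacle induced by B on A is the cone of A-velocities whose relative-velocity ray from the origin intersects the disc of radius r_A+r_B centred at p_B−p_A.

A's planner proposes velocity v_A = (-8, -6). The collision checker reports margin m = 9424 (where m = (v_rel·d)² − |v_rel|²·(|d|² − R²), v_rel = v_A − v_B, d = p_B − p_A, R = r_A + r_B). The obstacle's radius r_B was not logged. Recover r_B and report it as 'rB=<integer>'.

m = 9424
d = (-12, -6);  v_rel = (-8, -6),  |v_rel|² = 100
v_rel×d = (-8)·(-6) − (-6)·(-12) = -24
since m = R²·100 − (-24)²:  R² = (576 + 9424) / 100 = 100
R = √100 = 10  ⇒  r_B = 10 − 3 = 7

rB=7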